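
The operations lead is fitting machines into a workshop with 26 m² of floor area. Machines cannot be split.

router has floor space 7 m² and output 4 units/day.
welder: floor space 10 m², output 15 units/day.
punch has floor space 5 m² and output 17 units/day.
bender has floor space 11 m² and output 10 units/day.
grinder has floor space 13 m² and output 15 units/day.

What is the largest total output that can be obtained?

Take welder, punch, and bender: floor space 10 + 5 + 11 = 26 ≤ 26, output 15 + 17 + 10 = 42.
No other feasible combination does better.

42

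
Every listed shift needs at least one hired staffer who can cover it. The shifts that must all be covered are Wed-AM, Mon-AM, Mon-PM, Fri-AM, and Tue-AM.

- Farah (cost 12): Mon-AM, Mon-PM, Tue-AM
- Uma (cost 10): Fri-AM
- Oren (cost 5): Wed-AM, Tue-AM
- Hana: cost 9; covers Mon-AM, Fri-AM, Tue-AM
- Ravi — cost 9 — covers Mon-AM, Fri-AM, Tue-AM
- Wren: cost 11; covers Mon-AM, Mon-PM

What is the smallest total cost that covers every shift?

25

Choose Oren, Hana, and Wren: together they cover Wed-AM, Mon-AM, Mon-PM, Fri-AM, Tue-AM — every shift.
Total cost: 5 + 9 + 11 = 25.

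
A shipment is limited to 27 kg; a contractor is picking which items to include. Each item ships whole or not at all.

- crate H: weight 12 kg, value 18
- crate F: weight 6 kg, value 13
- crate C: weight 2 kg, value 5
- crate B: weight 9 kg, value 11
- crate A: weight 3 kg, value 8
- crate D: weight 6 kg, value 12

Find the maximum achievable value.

Allowing fractional choices, the relaxed optimum would be about 53.0, but items are indivisible.
crate H + crate F + crate C + crate D: weight 12 + 6 + 2 + 6 = 26 ≤ 27, value 18 + 13 + 5 + 12 = 48.
crate F + crate C + crate B + crate A + crate D: weight 6 + 2 + 9 + 3 + 6 = 26 ≤ 27, value 13 + 5 + 11 + 8 + 12 = 49.
crate H + crate F + crate A + crate D: weight 12 + 6 + 3 + 6 = 27 ≤ 27, value 18 + 13 + 8 + 12 = 51.
Best is crate H, crate F, crate A, and crate D with total value 51.

51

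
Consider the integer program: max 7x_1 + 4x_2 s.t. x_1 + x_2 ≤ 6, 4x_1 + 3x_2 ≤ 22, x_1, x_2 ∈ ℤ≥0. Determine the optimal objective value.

36

Relaxing integrality, the LP optimum is 38.50 at (x_1,x_2) = (5.5, 0), which is not an integer point.
(x_1,x_2)=(4,2): 1·4+1·2=6≤6, 4·4+3·2=22≤22, objective 36.
(x_1,x_2)=(5,0): 1·5+1·0=5≤6, 4·5+3·0=20≤22, objective 35.
(x_1,x_2)=(3,3): 1·3+1·3=6≤6, 4·3+3·3=21≤22, objective 33.
(x_1,x_2)=(4,1): 1·4+1·1=5≤6, 4·4+3·1=19≤22, objective 32.
No feasible integer point exceeds 36.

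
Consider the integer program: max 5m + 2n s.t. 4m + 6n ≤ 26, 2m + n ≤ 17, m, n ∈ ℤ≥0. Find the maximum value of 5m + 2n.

Relaxing integrality, the LP optimum is 32.50 at (m,n) = (6.5, 0), which is not an integer point.
(m,n)=(6,0): 4·6+6·0=24≤26, 2·6+1·0=12≤17, objective 30.
(m,n)=(5,1): 4·5+6·1=26≤26, 2·5+1·1=11≤17, objective 27.
Maximum is 30 at (m,n)=(6,0).

30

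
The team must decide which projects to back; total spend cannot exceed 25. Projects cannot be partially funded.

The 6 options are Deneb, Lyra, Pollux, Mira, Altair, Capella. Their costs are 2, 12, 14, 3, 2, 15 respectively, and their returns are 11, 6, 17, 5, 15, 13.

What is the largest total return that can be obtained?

48

Deneb + Pollux + Altair: cost 2 + 14 + 2 = 18 ≤ 25, return 11 + 17 + 15 = 43.
Deneb + Pollux + Mira + Altair: cost 2 + 14 + 3 + 2 = 21 ≤ 25, return 11 + 17 + 5 + 15 = 48.
Deneb + Mira + Altair + Capella: cost 2 + 3 + 2 + 15 = 22 ≤ 25, return 11 + 5 + 15 + 13 = 44.
Best is Deneb, Pollux, Mira, and Altair with total return 48.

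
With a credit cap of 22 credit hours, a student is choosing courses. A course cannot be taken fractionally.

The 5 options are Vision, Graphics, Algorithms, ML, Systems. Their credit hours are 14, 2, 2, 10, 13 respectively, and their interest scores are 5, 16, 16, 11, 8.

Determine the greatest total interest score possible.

Allowing fractional choices, the relaxed optimum would be about 47.9, but courses are indivisible.
Graphics + Algorithms + Systems: credit hours 2 + 2 + 13 = 17 ≤ 22, interest score 16 + 16 + 8 = 40.
Graphics + Algorithms + ML: credit hours 2 + 2 + 10 = 14 ≤ 22, interest score 16 + 16 + 11 = 43.
Best is Graphics, Algorithms, and ML with total interest score 43.

43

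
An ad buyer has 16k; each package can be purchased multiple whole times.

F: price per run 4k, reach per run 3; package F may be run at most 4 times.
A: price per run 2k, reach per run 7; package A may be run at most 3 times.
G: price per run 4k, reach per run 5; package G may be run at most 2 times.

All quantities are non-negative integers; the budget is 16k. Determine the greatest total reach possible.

31

This is a bounded integer knapsack.
A has the best ratio (7/2); taking only A gives at most 3×7 = 21 (stopped by the supply cap of 3).
Mixing does better — 3×A and 2×G: price 14 ≤ 16, reach 3·7 + 2·5 = 31.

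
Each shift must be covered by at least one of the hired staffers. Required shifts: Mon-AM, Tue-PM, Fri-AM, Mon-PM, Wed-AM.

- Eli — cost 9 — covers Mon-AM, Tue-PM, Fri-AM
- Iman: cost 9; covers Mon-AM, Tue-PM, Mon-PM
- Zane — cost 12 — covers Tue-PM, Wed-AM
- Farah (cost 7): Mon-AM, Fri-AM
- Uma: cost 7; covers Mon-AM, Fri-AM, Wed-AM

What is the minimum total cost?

This is a weighted set-cover instance.
Choose Iman and Uma: together they cover Mon-AM, Tue-PM, Fri-AM, Mon-PM, Wed-AM — every shift.
Total cost: 9 + 7 = 16.
No cover costs less than 16.

16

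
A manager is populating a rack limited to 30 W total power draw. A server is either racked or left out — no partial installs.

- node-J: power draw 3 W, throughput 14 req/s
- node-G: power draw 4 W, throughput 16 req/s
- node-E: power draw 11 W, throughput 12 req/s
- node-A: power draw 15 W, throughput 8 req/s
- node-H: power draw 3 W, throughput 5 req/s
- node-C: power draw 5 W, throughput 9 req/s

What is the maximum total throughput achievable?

56

node-J + node-G + node-E + node-H + node-C: power draw 3 + 4 + 11 + 3 + 5 = 26 ≤ 30, throughput 14 + 16 + 12 + 5 + 9 = 56.
node-J + node-G + node-E + node-C: power draw 3 + 4 + 11 + 5 = 23 ≤ 30, throughput 14 + 16 + 12 + 9 = 51.
node-J + node-G + node-A + node-H + node-C: power draw 3 + 4 + 15 + 3 + 5 = 30 ≤ 30, throughput 14 + 16 + 8 + 5 + 9 = 52.
Best is node-J, node-G, node-E, node-H, and node-C with total throughput 56.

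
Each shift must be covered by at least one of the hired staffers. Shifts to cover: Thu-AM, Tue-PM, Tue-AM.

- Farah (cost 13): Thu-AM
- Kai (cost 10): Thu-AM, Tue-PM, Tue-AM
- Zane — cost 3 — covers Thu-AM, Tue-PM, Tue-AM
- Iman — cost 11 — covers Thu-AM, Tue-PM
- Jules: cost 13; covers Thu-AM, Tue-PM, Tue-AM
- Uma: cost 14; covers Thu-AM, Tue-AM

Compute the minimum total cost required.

3

Zane alone covers Thu-AM, Tue-PM, Tue-AM — every shift.
Total cost: 3.
No cover costs less than 3.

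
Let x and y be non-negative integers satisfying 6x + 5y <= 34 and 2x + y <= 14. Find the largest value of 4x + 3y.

(x,y)=(4,2) is feasible, giving 22.
(x,y)=(3,3) is feasible, giving 21.
(x,y)=(5,0) is feasible, giving 20.
The best lattice point is (4,2), giving 22.

22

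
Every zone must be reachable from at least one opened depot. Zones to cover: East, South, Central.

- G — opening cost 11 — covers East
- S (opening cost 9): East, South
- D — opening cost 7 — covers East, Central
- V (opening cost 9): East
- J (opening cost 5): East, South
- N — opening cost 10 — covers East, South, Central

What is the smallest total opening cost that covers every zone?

This is an integer covering problem.
The greedy cost-per-new-zone heuristic would pick J and D for 12, but a cheaper cover exists.
N alone covers East, South, Central — every zone.
Total opening cost: 10.
No cover costs less than 10.

10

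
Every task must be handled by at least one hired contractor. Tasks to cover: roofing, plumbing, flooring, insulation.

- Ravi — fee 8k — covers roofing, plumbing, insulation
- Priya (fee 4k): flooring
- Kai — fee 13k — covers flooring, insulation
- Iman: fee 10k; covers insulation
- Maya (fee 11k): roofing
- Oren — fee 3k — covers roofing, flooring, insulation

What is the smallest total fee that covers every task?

This is an integer covering problem.
Choose Ravi and Oren: together they cover roofing, plumbing, flooring, insulation — every task.
Total fee: 8 + 3 = 11.

11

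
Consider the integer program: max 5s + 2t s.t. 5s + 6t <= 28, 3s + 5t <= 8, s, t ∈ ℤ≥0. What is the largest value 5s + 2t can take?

Relaxing integrality, the LP optimum is 13.33 at (s,t) = (2.67, 0), which is not an integer point.
(s,t)=(2,0): 5·2+6·0=10≤28, 3·2+5·0=6≤8, objective 10.
(s,t)=(1,1): 5·1+6·1=11≤28, 3·1+5·1=8≤8, objective 7.
(s,t)=(1,0): 5·1+6·0=5≤28, 3·1+5·0=3≤8, objective 5.
The best lattice point is (2,0), giving 10.

10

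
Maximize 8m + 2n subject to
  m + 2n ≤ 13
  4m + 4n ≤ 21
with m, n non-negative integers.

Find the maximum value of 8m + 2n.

(m,n)=(5,0): 1·5+2·0=5≤13, 4·5+4·0=20≤21, objective 40.
(m,n)=(4,1): 1·4+2·1=6≤13, 4·4+4·1=20≤21, objective 34.
(m,n)=(4,0): 1·4+2·0=4≤13, 4·4+4·0=16≤21, objective 32.
No feasible integer point exceeds 40.

40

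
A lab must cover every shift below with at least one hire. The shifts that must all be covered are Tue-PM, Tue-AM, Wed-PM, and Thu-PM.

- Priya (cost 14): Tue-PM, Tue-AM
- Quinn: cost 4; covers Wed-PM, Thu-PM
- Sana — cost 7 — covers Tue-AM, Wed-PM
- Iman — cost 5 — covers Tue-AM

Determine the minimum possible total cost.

The greedy cost-per-new-shift heuristic would pick Quinn, Iman, and Priya for 23, but a cheaper cover exists.
Choose Priya and Quinn: together they cover Tue-PM, Tue-AM, Wed-PM, Thu-PM — every shift.
Total cost: 14 + 4 = 18.
No cover costs less than 18.

18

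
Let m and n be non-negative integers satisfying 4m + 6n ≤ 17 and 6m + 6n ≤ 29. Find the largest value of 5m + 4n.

20

(m,n)=(4,0): 4·4+6·0=16≤17, 6·4+6·0=24≤29, objective 20.
(m,n)=(3,0): 4·3+6·0=12≤17, 6·3+6·0=18≤29, objective 15.
No feasible integer point exceeds 20.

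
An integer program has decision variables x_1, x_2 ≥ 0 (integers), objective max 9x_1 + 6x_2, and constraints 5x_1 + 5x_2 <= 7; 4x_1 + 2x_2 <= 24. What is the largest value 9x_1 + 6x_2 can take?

9

The continuous relaxation peaks at (1.4, 0) with value 12.60; rounding to a feasible lattice point costs some objective.
(x_1,x_2)=(1,0): 5·1+5·0=5≤7, 4·1+2·0=4≤24, objective 9.
(x_1,x_2)=(0,1): 5·0+5·1=5≤7, 4·0+2·1=2≤24, objective 6.
(x_1,x_2)=(0,0): 5·0+5·0=0≤7, 4·0+2·0=0≤24, objective 0.
Maximum is 9 at (x_1,x_2)=(1,0).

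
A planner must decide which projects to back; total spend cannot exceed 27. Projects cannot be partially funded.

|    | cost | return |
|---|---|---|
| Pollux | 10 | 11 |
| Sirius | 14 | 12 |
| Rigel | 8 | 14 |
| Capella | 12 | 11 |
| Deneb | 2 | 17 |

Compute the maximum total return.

Allowing fractional choices, the relaxed optimum would be about 48.4, but projects are indivisible.
Sirius + Rigel + Deneb: cost 14 + 8 + 2 = 24 ≤ 27, return 12 + 14 + 17 = 43.
Pollux + Rigel + Deneb: cost 10 + 8 + 2 = 20 ≤ 27, return 11 + 14 + 17 = 42.
Best is Sirius, Rigel, and Deneb with total return 43.

43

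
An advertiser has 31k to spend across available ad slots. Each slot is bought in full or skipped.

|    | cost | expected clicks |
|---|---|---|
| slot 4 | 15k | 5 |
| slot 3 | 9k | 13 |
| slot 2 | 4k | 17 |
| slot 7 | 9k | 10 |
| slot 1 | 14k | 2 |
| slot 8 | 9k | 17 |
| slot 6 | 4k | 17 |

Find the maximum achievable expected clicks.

64

Take slot 3, slot 2, slot 8, and slot 6: cost 9 + 4 + 9 + 4 = 26 ≤ 31, expected clicks 13 + 17 + 17 + 17 = 64.
No other feasible combination does better.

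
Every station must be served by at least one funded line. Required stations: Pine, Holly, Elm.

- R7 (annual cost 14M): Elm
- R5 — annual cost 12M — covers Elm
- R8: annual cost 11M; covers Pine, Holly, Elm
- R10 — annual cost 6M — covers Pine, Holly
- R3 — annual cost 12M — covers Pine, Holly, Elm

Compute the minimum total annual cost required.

This is a weighted set-cover instance.
The greedy cost-per-new-station heuristic would pick R10 and R8 for 17, but a cheaper cover exists.
R8 alone covers Pine, Holly, Elm — every station.
Total annual cost: 11.
No cover costs less than 11.

11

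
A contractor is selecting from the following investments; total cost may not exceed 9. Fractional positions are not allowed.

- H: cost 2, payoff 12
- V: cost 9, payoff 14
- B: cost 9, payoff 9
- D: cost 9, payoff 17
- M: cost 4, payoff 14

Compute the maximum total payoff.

Allowing fractional choices, the relaxed optimum would be about 31.7, but investments are indivisible.
M: cost 4 ≤ 9, payoff 14.
H + M: cost 2 + 4 = 6 ≤ 9, payoff 12 + 14 = 26.
D: cost 9 ≤ 9, payoff 17.
Best is H and M with total payoff 26.

26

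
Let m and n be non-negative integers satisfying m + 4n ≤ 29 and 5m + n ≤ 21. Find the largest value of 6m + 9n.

(m,n)=(3,6) is feasible, giving 72.
(m,n)=(1,7) is feasible, giving 69.
(m,n)=(2,6) is feasible, giving 66.
No feasible integer point exceeds 72.

72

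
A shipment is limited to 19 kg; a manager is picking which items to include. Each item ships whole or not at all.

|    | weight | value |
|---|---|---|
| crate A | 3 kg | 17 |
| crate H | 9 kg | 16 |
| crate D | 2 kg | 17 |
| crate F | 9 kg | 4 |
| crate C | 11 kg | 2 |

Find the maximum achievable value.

Allowing fractional choices, the relaxed optimum would be about 52.2, but items are indivisible.
crate A + crate H + crate D: weight 3 + 9 + 2 = 14 ≤ 19, value 17 + 16 + 17 = 50.
crate A + crate D + crate F: weight 3 + 2 + 9 = 14 ≤ 19, value 17 + 17 + 4 = 38.
Best is crate A, crate H, and crate D with total value 50.

50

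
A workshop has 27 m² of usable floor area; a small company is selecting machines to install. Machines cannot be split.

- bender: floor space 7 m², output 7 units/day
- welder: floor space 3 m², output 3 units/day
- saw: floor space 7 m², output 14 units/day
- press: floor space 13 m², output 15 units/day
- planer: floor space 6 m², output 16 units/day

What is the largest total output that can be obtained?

45

Take saw, press, and planer: floor space 7 + 13 + 6 = 26 ≤ 27, output 14 + 15 + 16 = 45.
No other feasible combination does better.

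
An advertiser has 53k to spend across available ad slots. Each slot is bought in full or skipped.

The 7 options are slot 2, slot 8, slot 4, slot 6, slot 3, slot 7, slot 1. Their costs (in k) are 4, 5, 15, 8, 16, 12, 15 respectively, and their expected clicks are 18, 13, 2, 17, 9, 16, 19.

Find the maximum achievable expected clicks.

83

This is an integer program with binary decision variables.
slot 2 + slot 8 + slot 6 + slot 7 + slot 1: cost 4 + 5 + 8 + 12 + 15 = 44 ≤ 53, expected clicks 18 + 13 + 17 + 16 + 19 = 83.
slot 2 + slot 8 + slot 6 + slot 3 + slot 1: cost 4 + 5 + 8 + 16 + 15 = 48 ≤ 53, expected clicks 18 + 13 + 17 + 9 + 19 = 76.
Best is slot 2, slot 8, slot 6, slot 7, and slot 1 with total expected clicks 83.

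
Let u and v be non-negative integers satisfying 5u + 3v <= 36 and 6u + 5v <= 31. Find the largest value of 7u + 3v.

(u,v)=(5,0): 5·5+3·0=25≤36, 6·5+5·0=30≤31, objective 35.
(u,v)=(4,1): 5·4+3·1=23≤36, 6·4+5·1=29≤31, objective 31.
(u,v)=(4,0): 5·4+3·0=20≤36, 6·4+5·0=24≤31, objective 28.
No feasible integer point exceeds 35.

35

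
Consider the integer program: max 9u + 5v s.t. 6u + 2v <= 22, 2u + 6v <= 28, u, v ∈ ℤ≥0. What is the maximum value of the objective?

38

Relaxing integrality, the LP optimum is 40.75 at (u,v) = (2.38, 3.88), which is not an integer point.
(u,v)=(2,4): 6·2+2·4=20≤22, 2·2+6·4=28≤28, objective 38.
(u,v)=(3,2): 6·3+2·2=22≤22, 2·3+6·2=18≤28, objective 37.
(u,v)=(2,3): 6·2+2·3=18≤22, 2·2+6·3=22≤28, objective 33.
No feasible integer point exceeds 38.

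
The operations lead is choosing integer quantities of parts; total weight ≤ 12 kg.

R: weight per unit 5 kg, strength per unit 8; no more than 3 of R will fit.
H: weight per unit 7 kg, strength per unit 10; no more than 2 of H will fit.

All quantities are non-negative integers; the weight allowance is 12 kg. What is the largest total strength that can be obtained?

Take 1×R and 1×H: weight 12 ≤ 12, strength 1·8 + 1·10 = 18.
No other integer combination yields more.

18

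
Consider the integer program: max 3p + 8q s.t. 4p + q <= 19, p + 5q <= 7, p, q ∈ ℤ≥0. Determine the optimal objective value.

(p,q)=(2,1): 4·2+1·1=9≤19, 1·2+5·1=7≤7, objective 14.
(p,q)=(4,0): 4·4+1·0=16≤19, 1·4+5·0=4≤7, objective 12.
(p,q)=(1,1): 4·1+1·1=5≤19, 1·1+5·1=6≤7, objective 11.
(p,q)=(3,0): 4·3+1·0=12≤19, 1·3+5·0=3≤7, objective 9.
The best lattice point is (2,1), giving 14.

14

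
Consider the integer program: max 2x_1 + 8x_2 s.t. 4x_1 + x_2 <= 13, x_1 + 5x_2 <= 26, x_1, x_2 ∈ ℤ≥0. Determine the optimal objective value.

(x_1,x_2)=(1,5) is feasible, giving 42.
(x_1,x_2)=(0,5) is feasible, giving 40.
(x_1,x_2)=(2,4) is feasible, giving 36.
Maximum is 42 at (x_1,x_2)=(1,5).

42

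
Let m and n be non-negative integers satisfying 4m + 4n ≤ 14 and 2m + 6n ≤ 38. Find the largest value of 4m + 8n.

24

Relaxing integrality, the LP optimum is 28.00 at (m,n) = (0, 3.5), which is not an integer point.
(m,n)=(0,3): 4·0+4·3=12≤14, 2·0+6·3=18≤38, objective 24.
(m,n)=(1,2): 4·1+4·2=12≤14, 2·1+6·2=14≤38, objective 20.
(m,n)=(0,2): 4·0+4·2=8≤14, 2·0+6·2=12≤38, objective 16.
Maximum is 24 at (m,n)=(0,3).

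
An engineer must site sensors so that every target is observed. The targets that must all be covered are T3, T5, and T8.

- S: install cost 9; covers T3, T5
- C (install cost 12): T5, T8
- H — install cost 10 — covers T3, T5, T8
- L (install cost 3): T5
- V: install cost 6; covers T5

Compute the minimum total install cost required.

The greedy cost-per-new-target heuristic would pick L and H for 13, but a cheaper cover exists.
H alone covers T3, T5, T8 — every target.
Total install cost: 10.
No cover costs less than 10.

10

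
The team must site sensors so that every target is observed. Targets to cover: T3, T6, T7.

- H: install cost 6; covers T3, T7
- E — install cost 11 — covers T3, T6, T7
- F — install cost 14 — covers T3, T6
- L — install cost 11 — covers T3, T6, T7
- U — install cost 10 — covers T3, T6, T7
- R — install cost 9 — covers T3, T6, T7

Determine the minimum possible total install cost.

9

This is an integer covering problem.
The greedy cost-per-new-target heuristic would pick H and R for 15, but a cheaper cover exists.
R alone covers T3, T6, T7 — every target.
Total install cost: 9.
No cover costs less than 9.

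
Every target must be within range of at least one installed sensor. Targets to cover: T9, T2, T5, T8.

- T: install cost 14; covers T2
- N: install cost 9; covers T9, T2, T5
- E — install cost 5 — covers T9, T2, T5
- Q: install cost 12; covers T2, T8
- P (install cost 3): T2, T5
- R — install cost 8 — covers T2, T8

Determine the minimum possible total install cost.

The greedy cost-per-new-target heuristic would pick P, E, and R for 16, but a cheaper cover exists.
Choose E and R: together they cover T9, T2, T5, T8 — every target.
Total install cost: 5 + 8 = 13.
No cover costs less than 13.

13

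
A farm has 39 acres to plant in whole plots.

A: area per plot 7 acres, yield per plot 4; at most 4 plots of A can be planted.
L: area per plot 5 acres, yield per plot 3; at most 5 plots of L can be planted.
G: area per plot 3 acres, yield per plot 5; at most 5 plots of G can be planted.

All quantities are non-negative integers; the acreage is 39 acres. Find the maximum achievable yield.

39

This is a bounded integer knapsack.
G has the best ratio (5/3); taking only G gives at most 5×5 = 25 (stopped by the supply cap of 5).
Mixing does better — 2×A, 2×L, and 5×G: area 39 ≤ 39, yield 2·4 + 2·3 + 5·5 = 39.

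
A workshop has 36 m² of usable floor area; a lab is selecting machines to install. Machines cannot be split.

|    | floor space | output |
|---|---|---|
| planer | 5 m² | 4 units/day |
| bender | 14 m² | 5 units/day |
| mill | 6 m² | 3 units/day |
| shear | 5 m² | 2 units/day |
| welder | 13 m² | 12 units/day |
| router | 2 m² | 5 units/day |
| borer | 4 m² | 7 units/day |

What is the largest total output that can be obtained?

This is a 0-1 knapsack instance.
Take planer, mill, shear, welder, router, and borer: floor space 5 + 6 + 5 + 13 + 2 + 4 = 35 ≤ 36, output 4 + 3 + 2 + 12 + 5 + 7 = 33.
No other feasible combination does better.

33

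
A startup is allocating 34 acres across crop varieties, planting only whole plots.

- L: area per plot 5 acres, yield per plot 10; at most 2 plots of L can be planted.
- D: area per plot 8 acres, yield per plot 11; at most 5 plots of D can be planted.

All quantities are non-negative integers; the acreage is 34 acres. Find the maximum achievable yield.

53

This is a bounded integer knapsack.
L has the best ratio (10/5); taking only L gives at most 2×10 = 20 (stopped by the supply cap of 2).
Mixing does better — 2×L and 3×D: area 34 ≤ 34, yield 2·10 + 3·11 = 53.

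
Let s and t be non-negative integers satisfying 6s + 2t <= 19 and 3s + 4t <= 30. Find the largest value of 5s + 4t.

Relaxing integrality, the LP optimum is 31.78 at (s,t) = (0.889, 6.83), which is not an integer point.
(s,t)=(1,6): 6·1+2·6=18≤19, 3·1+4·6=27≤30, objective 29.
(s,t)=(0,7): 6·0+2·7=14≤19, 3·0+4·7=28≤30, objective 28.
Maximum is 29 at (s,t)=(1,6).

29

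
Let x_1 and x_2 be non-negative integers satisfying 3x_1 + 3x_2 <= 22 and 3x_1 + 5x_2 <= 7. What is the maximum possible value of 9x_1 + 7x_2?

18

(x_1,x_2)=(2,0): 3·2+3·0=6≤22, 3·2+5·0=6≤7, objective 18.
(x_1,x_2)=(1,0): 3·1+3·0=3≤22, 3·1+5·0=3≤7, objective 9.
Maximum is 18 at (x_1,x_2)=(2,0).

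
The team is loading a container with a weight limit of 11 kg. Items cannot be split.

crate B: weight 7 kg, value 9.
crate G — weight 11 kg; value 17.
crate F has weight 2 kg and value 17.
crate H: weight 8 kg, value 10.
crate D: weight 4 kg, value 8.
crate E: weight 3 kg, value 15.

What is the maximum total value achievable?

This is a 0-1 knapsack instance.
Allowing fractional choices, the relaxed optimum would be about 43.1, but items are indivisible.
crate F + crate H: weight 2 + 8 = 10 ≤ 11, value 17 + 10 = 27.
crate F + crate D + crate E: weight 2 + 4 + 3 = 9 ≤ 11, value 17 + 8 + 15 = 40.
crate F + crate E: weight 2 + 3 = 5 ≤ 11, value 17 + 15 = 32.
Best is crate F, crate D, and crate E with total value 40.

40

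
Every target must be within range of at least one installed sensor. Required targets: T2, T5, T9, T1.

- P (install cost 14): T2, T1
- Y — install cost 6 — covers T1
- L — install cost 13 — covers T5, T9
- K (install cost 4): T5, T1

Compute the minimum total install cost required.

The greedy cost-per-new-target heuristic would pick K, L, and P for 31, but a cheaper cover exists.
Choose P and L: together they cover T2, T5, T9, T1 — every target.
Total install cost: 14 + 13 = 27.
No cover costs less than 27.

27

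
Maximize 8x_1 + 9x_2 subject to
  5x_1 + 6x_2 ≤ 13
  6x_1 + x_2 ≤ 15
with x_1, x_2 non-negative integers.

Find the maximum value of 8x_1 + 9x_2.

18

(x_1,x_2)=(0,2): 5·0+6·2=12≤13, 6·0+1·2=2≤15, objective 18.
(x_1,x_2)=(1,1): 5·1+6·1=11≤13, 6·1+1·1=7≤15, objective 17.
(x_1,x_2)=(2,0): 5·2+6·0=10≤13, 6·2+1·0=12≤15, objective 16.
No feasible integer point exceeds 18.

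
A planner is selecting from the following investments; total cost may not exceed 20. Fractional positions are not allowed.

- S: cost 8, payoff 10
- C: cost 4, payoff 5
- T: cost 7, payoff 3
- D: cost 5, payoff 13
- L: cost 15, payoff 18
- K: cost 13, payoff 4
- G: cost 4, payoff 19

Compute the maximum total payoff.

42

Take S, D, and G: cost 8 + 5 + 4 = 17 ≤ 20, payoff 10 + 13 + 19 = 42.
No other feasible combination does better.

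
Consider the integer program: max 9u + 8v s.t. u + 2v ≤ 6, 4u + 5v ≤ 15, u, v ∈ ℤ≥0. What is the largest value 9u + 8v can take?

Relaxing integrality, the LP optimum is 33.75 at (u,v) = (3.75, 0), which is not an integer point.
(u,v)=(3,0) is feasible, giving 27.
(u,v)=(2,1) is feasible, giving 26.
(u,v)=(2,0) is feasible, giving 18.
No feasible integer point exceeds 27.

27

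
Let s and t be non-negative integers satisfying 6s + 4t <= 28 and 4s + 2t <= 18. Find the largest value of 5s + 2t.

(s,t)=(4,1): 6·4+4·1=28≤28, 4·4+2·1=18≤18, objective 22.
(s,t)=(4,0): 6·4+4·0=24≤28, 4·4+2·0=16≤18, objective 20.
The best lattice point is (4,1), giving 22.

22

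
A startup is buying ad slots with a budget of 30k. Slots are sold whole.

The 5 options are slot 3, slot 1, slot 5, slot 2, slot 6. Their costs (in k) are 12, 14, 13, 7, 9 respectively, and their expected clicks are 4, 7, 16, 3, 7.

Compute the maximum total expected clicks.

Allowing fractional choices, the relaxed optimum would be about 27.0, but ad slots are indivisible.
slot 1 + slot 5: cost 14 + 13 = 27 ≤ 30, expected clicks 7 + 16 = 23.
slot 5 + slot 6: cost 13 + 9 = 22 ≤ 30, expected clicks 16 + 7 = 23.
slot 5 + slot 2 + slot 6: cost 13 + 7 + 9 = 29 ≤ 30, expected clicks 16 + 3 + 7 = 26.
Best is slot 5, slot 2, and slot 6 with total expected clicks 26.

26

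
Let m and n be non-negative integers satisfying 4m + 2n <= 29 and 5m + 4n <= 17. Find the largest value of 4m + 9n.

36

(m,n)=(0,4) is feasible, giving 36.
(m,n)=(1,3) is feasible, giving 31.
(m,n)=(0,3) is feasible, giving 27.
Maximum is 36 at (m,n)=(0,4).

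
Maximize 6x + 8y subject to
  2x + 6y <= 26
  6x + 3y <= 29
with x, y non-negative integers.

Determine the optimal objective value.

(x,y)=(3,3): 2·3+6·3=24≤26, 6·3+3·3=27≤29, objective 42.
(x,y)=(2,3): 2·2+6·3=22≤26, 6·2+3·3=21≤29, objective 36.
(x,y)=(3,2): 2·3+6·2=18≤26, 6·3+3·2=24≤29, objective 34.
No feasible integer point exceeds 42.

42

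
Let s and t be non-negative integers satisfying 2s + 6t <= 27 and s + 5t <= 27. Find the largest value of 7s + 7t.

91

Relaxing integrality, the LP optimum is 94.50 at (s,t) = (13.5, 0), which is not an integer point.
(s,t)=(13,0): 2·13+6·0=26≤27, 1·13+5·0=13≤27, objective 91.
(s,t)=(12,0): 2·12+6·0=24≤27, 1·12+5·0=12≤27, objective 84.
Maximum is 91 at (s,t)=(13,0).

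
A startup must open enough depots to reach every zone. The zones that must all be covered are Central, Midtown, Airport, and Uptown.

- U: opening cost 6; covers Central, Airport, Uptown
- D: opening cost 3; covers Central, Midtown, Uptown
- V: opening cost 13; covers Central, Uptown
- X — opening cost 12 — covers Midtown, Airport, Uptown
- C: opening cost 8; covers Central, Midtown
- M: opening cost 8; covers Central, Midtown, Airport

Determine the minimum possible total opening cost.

Choose U and D: together they cover Central, Midtown, Airport, Uptown — every zone.
Total opening cost: 6 + 3 = 9.
No cover costs less than 9.

9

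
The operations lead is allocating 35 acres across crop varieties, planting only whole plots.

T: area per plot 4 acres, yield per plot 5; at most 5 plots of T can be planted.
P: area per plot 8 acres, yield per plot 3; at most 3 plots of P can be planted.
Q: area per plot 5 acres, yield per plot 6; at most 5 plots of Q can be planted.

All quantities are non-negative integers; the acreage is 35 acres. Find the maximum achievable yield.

5×T and 3×Q: area 35 ≤ 35, yield 5·5 + 3·6 = 43.
2×T and 5×Q: area 33 ≤ 35, yield 2·5 + 5·6 = 40.
Best is 43.

43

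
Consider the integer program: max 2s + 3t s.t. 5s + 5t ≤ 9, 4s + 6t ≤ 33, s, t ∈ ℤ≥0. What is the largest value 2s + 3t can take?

(s,t)=(0,1): 5·0+5·1=5≤9, 4·0+6·1=6≤33, objective 3.
(s,t)=(1,0): 5·1+5·0=5≤9, 4·1+6·0=4≤33, objective 2.
(s,t)=(0,0): 5·0+5·0=0≤9, 4·0+6·0=0≤33, objective 0.
Maximum is 3 at (s,t)=(0,1).

3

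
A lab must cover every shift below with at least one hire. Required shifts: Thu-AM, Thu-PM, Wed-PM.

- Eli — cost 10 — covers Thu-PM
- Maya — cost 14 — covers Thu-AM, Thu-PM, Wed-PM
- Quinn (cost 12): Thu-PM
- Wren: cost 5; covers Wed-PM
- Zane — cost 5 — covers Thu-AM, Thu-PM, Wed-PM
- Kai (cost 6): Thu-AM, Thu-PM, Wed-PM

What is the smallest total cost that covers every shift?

5

This is a weighted set-cover instance.
Zane alone covers Thu-AM, Thu-PM, Wed-PM — every shift.
Total cost: 5.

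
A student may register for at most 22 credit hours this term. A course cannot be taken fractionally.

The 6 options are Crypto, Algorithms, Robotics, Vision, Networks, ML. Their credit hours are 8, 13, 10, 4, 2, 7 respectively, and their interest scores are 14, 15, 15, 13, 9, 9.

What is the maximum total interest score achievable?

This is a 0-1 knapsack instance.
Allowing fractional choices, the relaxed optimum would be about 48.0, but courses are indivisible.
Crypto + Vision + Networks + ML: credit hours 8 + 4 + 2 + 7 = 21 ≤ 22, interest score 14 + 13 + 9 + 9 = 45.
Crypto + Robotics + Networks: credit hours 8 + 10 + 2 = 20 ≤ 22, interest score 14 + 15 + 9 = 38.
Crypto + Robotics + Vision: credit hours 8 + 10 + 4 = 22 ≤ 22, interest score 14 + 15 + 13 = 42.
Best is Crypto, Vision, Networks, and ML with total interest score 45.

45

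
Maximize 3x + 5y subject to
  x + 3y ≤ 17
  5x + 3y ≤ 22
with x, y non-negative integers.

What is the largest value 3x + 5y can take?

28

(x,y)=(1,5) is feasible, giving 28.
(x,y)=(2,4) is feasible, giving 26.
No feasible integer point exceeds 28.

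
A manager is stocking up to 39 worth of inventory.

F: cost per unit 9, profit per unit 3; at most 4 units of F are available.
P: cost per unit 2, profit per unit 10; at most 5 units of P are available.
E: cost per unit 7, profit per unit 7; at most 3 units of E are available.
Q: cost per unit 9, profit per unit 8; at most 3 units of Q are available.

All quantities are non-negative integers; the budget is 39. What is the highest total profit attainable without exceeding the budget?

Take 5×P and 3×Q: cost 37 ≤ 39, profit 5·10 + 3·8 = 74.
P has the best ratio (10/2) and is taken to its limit of 5; remaining capacity is filled optimally with the others.

74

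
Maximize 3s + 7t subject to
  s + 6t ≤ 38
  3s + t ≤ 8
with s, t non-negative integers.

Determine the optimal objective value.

Relaxing integrality, the LP optimum is 45.41 at (s,t) = (0.588, 6.24), which is not an integer point.
(s,t)=(0,6): 1·0+6·6=36≤38, 3·0+1·6=6≤8, objective 42.
(s,t)=(1,5): 1·1+6·5=31≤38, 3·1+1·5=8≤8, objective 38.
(s,t)=(0,5): 1·0+6·5=30≤38, 3·0+1·5=5≤8, objective 35.
No feasible integer point exceeds 42.

42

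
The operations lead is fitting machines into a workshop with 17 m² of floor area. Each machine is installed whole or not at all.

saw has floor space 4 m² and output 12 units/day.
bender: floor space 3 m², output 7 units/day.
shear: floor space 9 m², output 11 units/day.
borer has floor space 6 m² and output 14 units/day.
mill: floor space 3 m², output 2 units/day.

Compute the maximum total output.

Take saw, bender, borer, and mill: floor space 4 + 3 + 6 + 3 = 16 ≤ 17, output 12 + 7 + 14 + 2 = 35.
No other feasible combination does better.

35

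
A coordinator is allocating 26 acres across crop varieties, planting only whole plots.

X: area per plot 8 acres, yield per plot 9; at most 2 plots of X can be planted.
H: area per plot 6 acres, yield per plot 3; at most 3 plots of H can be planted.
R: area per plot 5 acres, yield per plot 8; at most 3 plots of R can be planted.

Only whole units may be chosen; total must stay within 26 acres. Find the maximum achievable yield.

34

2×X and 2×R: area 26 ≤ 26, yield 2·9 + 2·8 = 34.
1×X and 3×R: area 23 ≤ 26, yield 1·9 + 3·8 = 33.
Best is 34.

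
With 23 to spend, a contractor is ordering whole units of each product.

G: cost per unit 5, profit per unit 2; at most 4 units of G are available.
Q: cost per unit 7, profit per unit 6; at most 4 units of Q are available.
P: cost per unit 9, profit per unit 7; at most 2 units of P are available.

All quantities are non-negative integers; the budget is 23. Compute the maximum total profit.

Take 2×Q and 1×P: cost 23 ≤ 23, profit 2·6 + 1·7 = 19.
No other integer combination yields more.

19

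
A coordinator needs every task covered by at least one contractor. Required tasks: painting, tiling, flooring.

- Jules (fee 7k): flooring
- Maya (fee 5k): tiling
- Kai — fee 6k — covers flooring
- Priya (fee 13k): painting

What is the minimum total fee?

24

Choose Maya, Kai, and Priya: together they cover painting, tiling, flooring — every task.
Total fee: 5 + 6 + 13 = 24.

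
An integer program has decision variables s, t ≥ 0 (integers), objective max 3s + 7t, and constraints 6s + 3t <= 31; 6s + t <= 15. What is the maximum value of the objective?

Relaxing integrality, the LP optimum is 72.33 at (s,t) = (0, 10.3), which is not an integer point.
(s,t)=(0,10): 6·0+3·10=30≤31, 6·0+1·10=10≤15, objective 70.
(s,t)=(0,9): 6·0+3·9=27≤31, 6·0+1·9=9≤15, objective 63.
Maximum is 70 at (s,t)=(0,10).

70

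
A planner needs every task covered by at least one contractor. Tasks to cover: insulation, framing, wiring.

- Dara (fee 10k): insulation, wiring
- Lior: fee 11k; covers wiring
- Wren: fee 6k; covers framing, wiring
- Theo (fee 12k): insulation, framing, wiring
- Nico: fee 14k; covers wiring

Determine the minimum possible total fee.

This is an integer covering problem.
The greedy cost-per-new-task heuristic would pick Wren and Dara for 16, but a cheaper cover exists.
Theo alone covers insulation, framing, wiring — every task.
Total fee: 12.
No cover costs less than 12.

12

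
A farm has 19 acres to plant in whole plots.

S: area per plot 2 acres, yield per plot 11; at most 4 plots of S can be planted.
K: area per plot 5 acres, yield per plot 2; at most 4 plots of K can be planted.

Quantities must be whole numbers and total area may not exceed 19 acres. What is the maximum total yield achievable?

48

4×S and 2×K: area 18 ≤ 19, yield 4·11 + 2·2 = 48.
4×S and 1×K: area 13 ≤ 19, yield 4·11 + 1·2 = 46.
Best is 48.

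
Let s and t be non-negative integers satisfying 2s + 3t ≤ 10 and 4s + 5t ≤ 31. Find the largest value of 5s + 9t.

(s,t)=(2,2): 2·2+3·2=10≤10, 4·2+5·2=18≤31, objective 28.
(s,t)=(0,3): 2·0+3·3=9≤10, 4·0+5·3=15≤31, objective 27.
(s,t)=(3,1): 2·3+3·1=9≤10, 4·3+5·1=17≤31, objective 24.
Maximum is 28 at (s,t)=(2,2).

28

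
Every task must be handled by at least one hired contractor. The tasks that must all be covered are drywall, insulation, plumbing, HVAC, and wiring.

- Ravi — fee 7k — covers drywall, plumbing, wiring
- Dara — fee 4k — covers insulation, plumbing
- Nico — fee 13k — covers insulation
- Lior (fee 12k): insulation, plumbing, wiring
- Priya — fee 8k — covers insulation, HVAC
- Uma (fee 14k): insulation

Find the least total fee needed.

The greedy cost-per-new-task heuristic would pick Dara, Ravi, and Priya for 19, but a cheaper cover exists.
Choose Ravi and Priya: together they cover drywall, insulation, plumbing, HVAC, wiring — every task.
Total fee: 7 + 8 = 15.
No cover costs less than 15.

15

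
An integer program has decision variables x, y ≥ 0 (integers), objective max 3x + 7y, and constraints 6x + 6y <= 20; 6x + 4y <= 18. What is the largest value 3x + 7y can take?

(x,y)=(0,3): 6·0+6·3=18≤20, 6·0+4·3=12≤18, objective 21.
(x,y)=(1,2): 6·1+6·2=18≤20, 6·1+4·2=14≤18, objective 17.
The best lattice point is (0,3), giving 21.

21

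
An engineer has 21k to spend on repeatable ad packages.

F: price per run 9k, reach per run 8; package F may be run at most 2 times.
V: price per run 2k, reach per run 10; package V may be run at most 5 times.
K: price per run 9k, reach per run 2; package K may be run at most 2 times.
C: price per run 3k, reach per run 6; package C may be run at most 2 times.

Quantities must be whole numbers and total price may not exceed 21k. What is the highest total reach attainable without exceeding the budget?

62

5×V and 2×C: price 16 ≤ 21, reach 5·10 + 2·6 = 62.
1×F and 5×V: price 19 ≤ 21, reach 1·8 + 5·10 = 58.
Best is 62.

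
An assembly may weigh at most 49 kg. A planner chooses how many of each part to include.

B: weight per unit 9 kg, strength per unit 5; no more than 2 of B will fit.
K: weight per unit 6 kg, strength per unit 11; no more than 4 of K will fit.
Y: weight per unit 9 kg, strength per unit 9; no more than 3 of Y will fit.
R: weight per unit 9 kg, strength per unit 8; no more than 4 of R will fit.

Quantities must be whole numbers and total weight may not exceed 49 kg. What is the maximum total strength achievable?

This is a bounded integer knapsack.
Take 4×K and 2×Y: weight 42 ≤ 49, strength 4·11 + 2·9 = 62.
K has the best ratio (11/6) and is taken to its limit of 4; remaining capacity is filled optimally with the others.

62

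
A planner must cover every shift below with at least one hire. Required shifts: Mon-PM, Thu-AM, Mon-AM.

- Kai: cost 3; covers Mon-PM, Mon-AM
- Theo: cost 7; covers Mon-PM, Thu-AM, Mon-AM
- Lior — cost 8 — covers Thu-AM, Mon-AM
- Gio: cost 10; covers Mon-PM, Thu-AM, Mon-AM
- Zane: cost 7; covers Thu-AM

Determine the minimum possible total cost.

The greedy cost-per-new-shift heuristic would pick Kai and Theo for 10, but a cheaper cover exists.
Theo alone covers Mon-PM, Thu-AM, Mon-AM — every shift.
Total cost: 7.
No cover costs less than 7.

7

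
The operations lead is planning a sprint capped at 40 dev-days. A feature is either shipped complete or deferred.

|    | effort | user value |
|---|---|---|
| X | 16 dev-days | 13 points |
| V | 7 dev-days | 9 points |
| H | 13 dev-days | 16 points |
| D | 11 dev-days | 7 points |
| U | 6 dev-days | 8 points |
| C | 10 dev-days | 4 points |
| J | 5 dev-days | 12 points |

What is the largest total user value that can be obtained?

Treat it as a binary knapsack problem.
V + H + D + J: effort 7 + 13 + 11 + 5 = 36 ≤ 40, user value 9 + 16 + 7 + 12 = 44.
V + H + U + J: effort 7 + 13 + 6 + 5 = 31 ≤ 40, user value 9 + 16 + 8 + 12 = 45.
X + H + U + J: effort 16 + 13 + 6 + 5 = 40 ≤ 40, user value 13 + 16 + 8 + 12 = 49.
Best is X, H, U, and J with total user value 49.

49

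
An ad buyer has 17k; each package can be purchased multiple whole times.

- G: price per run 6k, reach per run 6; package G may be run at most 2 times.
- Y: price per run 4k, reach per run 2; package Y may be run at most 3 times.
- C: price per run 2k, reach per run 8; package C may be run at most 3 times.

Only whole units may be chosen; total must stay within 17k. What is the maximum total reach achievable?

1×G and 3×C: price 12 ≤ 17, reach 1·6 + 3·8 = 30.
1×G, 1×Y, and 3×C: price 16 ≤ 17, reach 1·6 + 1·2 + 3·8 = 32.
Best is 32.

32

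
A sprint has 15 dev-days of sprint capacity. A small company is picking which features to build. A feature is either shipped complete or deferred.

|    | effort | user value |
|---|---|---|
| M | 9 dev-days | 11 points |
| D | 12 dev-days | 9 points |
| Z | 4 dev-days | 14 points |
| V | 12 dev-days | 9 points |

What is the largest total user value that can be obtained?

Allowing fractional choices, the relaxed optimum would be about 26.5, but features are indivisible.
Z: effort 4 ≤ 15, user value 14.
M: effort 9 ≤ 15, user value 11.
M + Z: effort 9 + 4 = 13 ≤ 15, user value 11 + 14 = 25.
Best is M and Z with total user value 25.

25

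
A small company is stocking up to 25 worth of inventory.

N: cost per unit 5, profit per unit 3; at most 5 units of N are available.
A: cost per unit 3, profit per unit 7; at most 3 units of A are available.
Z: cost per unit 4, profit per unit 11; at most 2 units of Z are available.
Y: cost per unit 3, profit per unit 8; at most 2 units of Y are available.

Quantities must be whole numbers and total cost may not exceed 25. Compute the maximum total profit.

Take 3×A, 2×Z, and 2×Y: cost 23 ≤ 25, profit 3·7 + 2·11 + 2·8 = 59.
Z has the best ratio (11/4) and is taken to its limit of 2; remaining capacity is filled optimally with the others.

59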